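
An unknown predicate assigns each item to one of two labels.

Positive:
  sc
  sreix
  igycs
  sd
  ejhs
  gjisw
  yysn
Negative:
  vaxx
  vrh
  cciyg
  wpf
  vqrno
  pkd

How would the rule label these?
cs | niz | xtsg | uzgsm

Rule: contains 's'. This holds for each 'Positive' example and fails for each 'Negative' one.
cs — has 's', hence Positive.
niz — no 's', hence Negative.
xtsg — has 's', hence Positive.
uzgsm — has 's', hence Positive.

Positive, Negative, Positive, Positive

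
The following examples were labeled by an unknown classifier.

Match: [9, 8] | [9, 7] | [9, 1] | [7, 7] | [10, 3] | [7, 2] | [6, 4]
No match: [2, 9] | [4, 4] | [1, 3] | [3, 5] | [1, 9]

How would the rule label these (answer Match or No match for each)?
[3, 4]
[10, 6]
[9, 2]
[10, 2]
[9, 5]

No match, Match, Match, Match, Match

The distinguishing property — first ≥ 5 — holds for all the 'Match' cases and none of the 'No match' cases.
[3, 4]: first 3, does not satisfy this → No match. [10, 6]: first 10, checks out → Match. [9, 2]: first 9, checks out → Match. [10, 2]: first 10, checks out → Match. [9, 5]: first 9, checks out → Match.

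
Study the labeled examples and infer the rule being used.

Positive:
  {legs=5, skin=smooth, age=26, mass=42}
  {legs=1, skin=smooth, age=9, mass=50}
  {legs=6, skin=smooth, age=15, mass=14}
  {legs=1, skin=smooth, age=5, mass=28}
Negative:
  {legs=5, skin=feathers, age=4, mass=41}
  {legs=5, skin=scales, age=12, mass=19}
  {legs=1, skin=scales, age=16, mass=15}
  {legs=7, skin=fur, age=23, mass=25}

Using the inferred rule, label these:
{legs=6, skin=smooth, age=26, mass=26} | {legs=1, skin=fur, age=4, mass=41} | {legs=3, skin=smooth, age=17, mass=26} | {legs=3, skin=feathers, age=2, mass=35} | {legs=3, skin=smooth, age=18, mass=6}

'Positive' ⟺ skin is smooth.

Positive, Negative, Positive, Negative, Positive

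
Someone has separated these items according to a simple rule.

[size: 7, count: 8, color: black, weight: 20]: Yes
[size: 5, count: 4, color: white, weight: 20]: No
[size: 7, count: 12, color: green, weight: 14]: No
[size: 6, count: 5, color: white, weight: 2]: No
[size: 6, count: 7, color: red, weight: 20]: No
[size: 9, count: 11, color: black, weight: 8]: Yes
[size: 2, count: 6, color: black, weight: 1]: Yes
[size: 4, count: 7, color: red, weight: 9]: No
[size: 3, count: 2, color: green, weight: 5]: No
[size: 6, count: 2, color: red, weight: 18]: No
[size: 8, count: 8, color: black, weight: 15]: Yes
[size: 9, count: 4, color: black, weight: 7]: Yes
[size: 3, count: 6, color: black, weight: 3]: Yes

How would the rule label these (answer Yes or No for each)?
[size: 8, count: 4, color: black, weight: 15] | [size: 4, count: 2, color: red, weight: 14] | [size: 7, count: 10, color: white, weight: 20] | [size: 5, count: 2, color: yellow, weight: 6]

Yes, No, No, No

Checking candidate rules against both groups, what survives is: color is black.
Yes: [size: 8, count: 4, color: black, weight: 15], since color is black. No: [size: 4, count: 2, color: red, weight: 14], since color is red. No: [size: 7, count: 10, color: white, weight: 20], since color is white. No: [size: 5, count: 2, color: yellow, weight: 6], since color is yellow.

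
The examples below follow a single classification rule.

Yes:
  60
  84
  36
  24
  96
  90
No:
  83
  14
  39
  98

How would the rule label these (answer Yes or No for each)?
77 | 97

No, No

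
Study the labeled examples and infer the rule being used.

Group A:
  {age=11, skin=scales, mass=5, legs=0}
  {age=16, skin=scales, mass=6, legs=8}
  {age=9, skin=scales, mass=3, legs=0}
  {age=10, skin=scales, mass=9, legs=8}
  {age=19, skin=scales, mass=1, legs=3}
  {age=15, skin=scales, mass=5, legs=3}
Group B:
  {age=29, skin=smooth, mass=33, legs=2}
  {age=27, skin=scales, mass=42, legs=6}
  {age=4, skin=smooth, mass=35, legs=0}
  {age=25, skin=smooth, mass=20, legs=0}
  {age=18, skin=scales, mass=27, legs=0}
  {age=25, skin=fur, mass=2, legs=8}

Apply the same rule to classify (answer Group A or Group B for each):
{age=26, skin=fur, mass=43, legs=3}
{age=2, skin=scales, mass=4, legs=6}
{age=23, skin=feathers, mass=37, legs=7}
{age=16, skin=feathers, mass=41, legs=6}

Group B, Group A, Group B, Group B

The pattern is that an item is 'Group A' exactly when: skin is scales AND mass ≤ 9.
{age=26, skin=fur, mass=43, legs=3} — skin is fur, mass = 43, hence Group B.
{age=2, skin=scales, mass=4, legs=6} — skin is scales, mass = 4, hence Group A.
{age=23, skin=feathers, mass=37, legs=7} — skin is feathers, mass = 37, hence Group B.
{age=16, skin=feathers, mass=41, legs=6} — skin is feathers, mass = 41, hence Group B.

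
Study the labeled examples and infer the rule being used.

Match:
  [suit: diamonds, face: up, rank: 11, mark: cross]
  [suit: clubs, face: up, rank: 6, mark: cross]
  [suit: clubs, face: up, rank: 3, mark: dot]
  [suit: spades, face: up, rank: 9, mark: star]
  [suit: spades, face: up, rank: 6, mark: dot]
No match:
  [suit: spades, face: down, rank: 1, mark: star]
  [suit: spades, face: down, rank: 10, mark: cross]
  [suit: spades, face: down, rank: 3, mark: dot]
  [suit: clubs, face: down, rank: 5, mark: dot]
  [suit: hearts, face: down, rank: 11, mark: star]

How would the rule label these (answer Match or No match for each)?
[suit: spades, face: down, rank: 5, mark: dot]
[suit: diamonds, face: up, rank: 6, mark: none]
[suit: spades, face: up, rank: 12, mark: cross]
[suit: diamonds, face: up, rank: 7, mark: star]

No match, Match, Match, Match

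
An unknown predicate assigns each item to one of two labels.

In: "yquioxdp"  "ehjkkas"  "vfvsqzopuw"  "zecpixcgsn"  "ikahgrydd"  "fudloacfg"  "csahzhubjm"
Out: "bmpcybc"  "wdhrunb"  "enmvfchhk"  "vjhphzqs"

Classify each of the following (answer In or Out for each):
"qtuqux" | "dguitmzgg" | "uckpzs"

One predicate separates the groups cleanly: has ≥ 2 vowels.
"qtuqux" → 2 vowels → In. "dguitmzgg" → 2 vowels → In. "uckpzs" → 1 vowel → Out.

In, In, Out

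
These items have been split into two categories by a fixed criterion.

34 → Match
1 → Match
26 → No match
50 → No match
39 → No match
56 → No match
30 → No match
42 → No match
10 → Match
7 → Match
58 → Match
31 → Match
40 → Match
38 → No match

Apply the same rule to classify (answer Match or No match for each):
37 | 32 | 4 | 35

One predicate separates the groups cleanly: ≡ 1 (mod 3).

Match, No match, Match, No match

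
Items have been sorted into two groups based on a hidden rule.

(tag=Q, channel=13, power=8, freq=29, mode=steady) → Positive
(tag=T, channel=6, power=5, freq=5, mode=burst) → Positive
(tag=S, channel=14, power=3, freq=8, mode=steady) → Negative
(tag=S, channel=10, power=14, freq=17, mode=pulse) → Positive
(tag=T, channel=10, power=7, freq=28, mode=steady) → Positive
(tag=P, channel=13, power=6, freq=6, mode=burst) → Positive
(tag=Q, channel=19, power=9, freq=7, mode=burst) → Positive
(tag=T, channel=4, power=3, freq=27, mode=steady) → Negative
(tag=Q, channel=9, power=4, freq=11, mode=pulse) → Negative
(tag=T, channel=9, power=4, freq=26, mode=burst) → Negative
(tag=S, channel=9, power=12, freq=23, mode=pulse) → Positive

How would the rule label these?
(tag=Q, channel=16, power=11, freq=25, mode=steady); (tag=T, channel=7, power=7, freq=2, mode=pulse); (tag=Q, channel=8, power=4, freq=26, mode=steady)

Positive, Positive, Negative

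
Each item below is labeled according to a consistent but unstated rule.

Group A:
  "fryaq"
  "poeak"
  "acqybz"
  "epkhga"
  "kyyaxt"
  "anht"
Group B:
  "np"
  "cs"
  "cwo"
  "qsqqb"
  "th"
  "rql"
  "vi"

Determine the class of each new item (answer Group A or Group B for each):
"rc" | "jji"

Group B, Group B

The pattern is that an item is 'Group A' exactly when: contains 'a'.
"rc" — no 'a', hence Group B. "jji" — no 'a', hence Group B.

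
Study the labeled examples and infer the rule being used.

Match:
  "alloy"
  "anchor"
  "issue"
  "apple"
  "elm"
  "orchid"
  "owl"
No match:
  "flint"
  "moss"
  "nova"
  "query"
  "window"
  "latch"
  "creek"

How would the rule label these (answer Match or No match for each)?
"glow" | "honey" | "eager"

Looking at the examples, the only property every 'Match' case has and every 'No match' case lacks is: starts with a vowel.
No match: "glow", since starts with 'g'. No match: "honey", since starts with 'h'. Match: "eager", since starts with 'e'.

No match, No match, Match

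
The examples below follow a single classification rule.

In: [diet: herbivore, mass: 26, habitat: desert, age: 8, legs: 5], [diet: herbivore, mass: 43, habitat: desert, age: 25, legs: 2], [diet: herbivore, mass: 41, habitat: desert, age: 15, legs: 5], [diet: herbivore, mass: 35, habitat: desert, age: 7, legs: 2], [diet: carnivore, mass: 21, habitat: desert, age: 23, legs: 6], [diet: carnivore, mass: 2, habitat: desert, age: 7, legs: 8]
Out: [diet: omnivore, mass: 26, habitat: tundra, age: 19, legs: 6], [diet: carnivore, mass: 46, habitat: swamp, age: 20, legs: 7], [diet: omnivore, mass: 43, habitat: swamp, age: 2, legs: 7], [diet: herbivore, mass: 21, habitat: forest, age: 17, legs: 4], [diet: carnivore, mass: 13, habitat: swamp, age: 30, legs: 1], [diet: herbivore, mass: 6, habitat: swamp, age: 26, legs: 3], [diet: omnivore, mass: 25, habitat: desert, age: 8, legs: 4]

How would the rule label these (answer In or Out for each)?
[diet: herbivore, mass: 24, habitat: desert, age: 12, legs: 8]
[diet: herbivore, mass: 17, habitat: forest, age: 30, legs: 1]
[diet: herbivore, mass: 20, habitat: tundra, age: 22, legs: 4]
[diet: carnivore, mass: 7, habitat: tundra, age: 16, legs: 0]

The simplest hypothesis consistent with all the labels is: habitat is desert AND legs ≠ 4.
[diet: herbivore, mass: 24, habitat: desert, age: 12, legs: 8] — habitat is desert, legs = 8, hence In.
[diet: herbivore, mass: 17, habitat: forest, age: 30, legs: 1] — habitat is forest, legs = 1, hence Out.
[diet: herbivore, mass: 20, habitat: tundra, age: 22, legs: 4] — habitat is tundra, legs = 4, hence Out.
[diet: carnivore, mass: 7, habitat: tundra, age: 16, legs: 0] — habitat is tundra, legs = 0, hence Out.

In, Out, Out, Out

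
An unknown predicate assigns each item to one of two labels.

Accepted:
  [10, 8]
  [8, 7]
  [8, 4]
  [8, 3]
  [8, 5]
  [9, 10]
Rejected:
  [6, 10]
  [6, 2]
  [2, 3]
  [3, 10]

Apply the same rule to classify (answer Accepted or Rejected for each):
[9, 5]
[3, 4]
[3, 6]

A rule that fits every label: first ≥ 7 — true of each 'Accepted' example, false of each 'Rejected' one.
Accepted: [9, 5], since first 9.
Rejected: [3, 4], since first 3.
Rejected: [3, 6], since first 3.

Accepted, Rejected, Rejected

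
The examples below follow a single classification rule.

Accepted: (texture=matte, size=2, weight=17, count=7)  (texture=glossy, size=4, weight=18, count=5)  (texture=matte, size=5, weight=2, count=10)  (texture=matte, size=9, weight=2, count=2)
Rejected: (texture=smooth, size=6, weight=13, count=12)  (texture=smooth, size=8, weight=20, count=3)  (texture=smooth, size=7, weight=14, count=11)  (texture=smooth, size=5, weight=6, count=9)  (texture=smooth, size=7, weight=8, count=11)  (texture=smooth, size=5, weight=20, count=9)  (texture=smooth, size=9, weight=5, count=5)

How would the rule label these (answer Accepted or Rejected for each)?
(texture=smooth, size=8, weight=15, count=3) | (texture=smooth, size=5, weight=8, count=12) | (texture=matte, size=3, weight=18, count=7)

Checking candidate rules against both groups, what survives is: texture is not smooth.
Rejected: (texture=smooth, size=8, weight=15, count=3), since texture is smooth.
Rejected: (texture=smooth, size=5, weight=8, count=12), since texture is smooth.
Accepted: (texture=matte, size=3, weight=18, count=7), since texture is matte.

Rejected, Rejected, Accepted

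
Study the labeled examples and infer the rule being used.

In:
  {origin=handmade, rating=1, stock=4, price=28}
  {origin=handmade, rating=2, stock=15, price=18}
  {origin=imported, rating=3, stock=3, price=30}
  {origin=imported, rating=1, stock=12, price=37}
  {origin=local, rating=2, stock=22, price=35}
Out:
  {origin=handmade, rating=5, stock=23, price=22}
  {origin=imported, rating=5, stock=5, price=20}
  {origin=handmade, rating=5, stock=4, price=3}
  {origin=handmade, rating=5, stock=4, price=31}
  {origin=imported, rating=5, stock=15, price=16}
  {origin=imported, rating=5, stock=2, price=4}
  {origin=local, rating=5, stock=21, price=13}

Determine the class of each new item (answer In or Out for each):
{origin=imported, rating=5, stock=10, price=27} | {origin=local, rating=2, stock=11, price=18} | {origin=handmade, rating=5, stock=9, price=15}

One predicate separates the groups cleanly: rating ≤ 3.

Out, In, Out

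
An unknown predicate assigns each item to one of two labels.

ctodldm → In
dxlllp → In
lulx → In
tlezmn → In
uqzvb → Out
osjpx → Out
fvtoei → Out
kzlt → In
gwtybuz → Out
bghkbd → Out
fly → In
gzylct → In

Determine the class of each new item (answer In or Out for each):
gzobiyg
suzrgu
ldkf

Looking at the examples, the only property every 'In' case has and every 'Out' case lacks is: contains 'l'.
gzobiyg: no 'l', fails this test → Out.
suzrgu: no 'l', fails this test → Out.
ldkf: has 'l', fits → In.

Out, Out, In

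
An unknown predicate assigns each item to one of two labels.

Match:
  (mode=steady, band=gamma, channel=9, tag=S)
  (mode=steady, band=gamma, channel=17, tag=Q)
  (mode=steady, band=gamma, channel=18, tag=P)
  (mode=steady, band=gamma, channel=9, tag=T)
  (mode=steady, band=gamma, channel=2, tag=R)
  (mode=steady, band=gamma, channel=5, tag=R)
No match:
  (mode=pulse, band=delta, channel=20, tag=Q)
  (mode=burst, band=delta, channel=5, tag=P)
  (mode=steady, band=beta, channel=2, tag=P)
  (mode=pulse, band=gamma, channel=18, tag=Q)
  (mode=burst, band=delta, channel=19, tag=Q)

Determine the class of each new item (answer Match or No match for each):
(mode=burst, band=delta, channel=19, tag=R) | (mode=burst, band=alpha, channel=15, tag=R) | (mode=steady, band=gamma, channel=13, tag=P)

No match, No match, Match

The rule appears to be: mode is steady AND band is gamma.
(mode=burst, band=delta, channel=19, tag=R): mode is burst, band is delta, fails this test → No match. (mode=burst, band=alpha, channel=15, tag=R): mode is burst, band is alpha, fails this test → No match. (mode=steady, band=gamma, channel=13, tag=P): mode is steady, band is gamma, has this property → Match.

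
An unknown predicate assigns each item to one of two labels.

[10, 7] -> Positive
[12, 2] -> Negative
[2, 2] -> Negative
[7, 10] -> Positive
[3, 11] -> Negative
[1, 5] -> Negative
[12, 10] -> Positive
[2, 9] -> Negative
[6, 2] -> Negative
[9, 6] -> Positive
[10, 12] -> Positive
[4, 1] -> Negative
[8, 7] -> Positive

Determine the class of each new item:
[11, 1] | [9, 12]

Negative, Positive

'Positive' ⟺ sum ≥ 15.
[11, 1]: 11+1 = 12, lacks this property → Negative.
[9, 12]: 9+12 = 21, meets the rule → Positive.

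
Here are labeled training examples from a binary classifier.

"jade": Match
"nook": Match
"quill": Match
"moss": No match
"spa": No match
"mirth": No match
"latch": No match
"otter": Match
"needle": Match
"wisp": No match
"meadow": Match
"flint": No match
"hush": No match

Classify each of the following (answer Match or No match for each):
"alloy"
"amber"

Match, Match

Rule: has ≥ 2 vowels. This holds for each 'Match' example and fails for each 'No match' one.
"alloy": 2 vowels — satisfies this, so Match. "amber": 2 vowels — satisfies this, so Match.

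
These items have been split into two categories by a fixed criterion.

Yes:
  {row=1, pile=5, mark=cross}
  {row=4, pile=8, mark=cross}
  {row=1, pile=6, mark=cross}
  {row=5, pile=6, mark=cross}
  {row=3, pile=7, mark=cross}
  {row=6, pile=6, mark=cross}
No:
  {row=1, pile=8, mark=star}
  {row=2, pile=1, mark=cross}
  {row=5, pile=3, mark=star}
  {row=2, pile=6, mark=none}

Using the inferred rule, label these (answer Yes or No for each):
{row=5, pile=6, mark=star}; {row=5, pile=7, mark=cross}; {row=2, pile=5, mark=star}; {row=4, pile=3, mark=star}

No, Yes, No, No

One predicate separates the groups cleanly: mark is cross AND pile ≥ 3.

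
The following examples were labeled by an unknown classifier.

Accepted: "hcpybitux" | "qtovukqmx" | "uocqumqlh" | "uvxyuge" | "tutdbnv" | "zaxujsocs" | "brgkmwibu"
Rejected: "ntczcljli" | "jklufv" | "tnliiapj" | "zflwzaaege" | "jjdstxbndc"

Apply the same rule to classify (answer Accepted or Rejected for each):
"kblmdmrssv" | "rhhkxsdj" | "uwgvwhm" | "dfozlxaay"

Rejected, Rejected, Accepted, Rejected

The classifier is using: odd length AND contains 'u'.
"kblmdmrssv" — length 10, no 'u', hence Rejected.
"rhhkxsdj" — length 8, no 'u', hence Rejected.
"uwgvwhm" — length 7, has 'u', hence Accepted.
"dfozlxaay" — length 9, no 'u', hence Rejected.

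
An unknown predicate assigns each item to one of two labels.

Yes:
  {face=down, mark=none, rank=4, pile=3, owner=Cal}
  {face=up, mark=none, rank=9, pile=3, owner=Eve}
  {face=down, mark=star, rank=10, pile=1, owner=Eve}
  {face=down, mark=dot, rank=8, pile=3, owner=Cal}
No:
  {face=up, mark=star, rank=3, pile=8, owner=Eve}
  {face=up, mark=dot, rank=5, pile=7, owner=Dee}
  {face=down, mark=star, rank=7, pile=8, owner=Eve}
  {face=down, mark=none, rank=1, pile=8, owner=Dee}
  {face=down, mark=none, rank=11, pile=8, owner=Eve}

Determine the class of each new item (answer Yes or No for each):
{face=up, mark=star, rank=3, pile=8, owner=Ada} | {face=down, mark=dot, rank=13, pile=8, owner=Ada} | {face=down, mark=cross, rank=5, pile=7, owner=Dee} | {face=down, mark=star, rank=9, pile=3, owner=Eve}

No, No, No, Yes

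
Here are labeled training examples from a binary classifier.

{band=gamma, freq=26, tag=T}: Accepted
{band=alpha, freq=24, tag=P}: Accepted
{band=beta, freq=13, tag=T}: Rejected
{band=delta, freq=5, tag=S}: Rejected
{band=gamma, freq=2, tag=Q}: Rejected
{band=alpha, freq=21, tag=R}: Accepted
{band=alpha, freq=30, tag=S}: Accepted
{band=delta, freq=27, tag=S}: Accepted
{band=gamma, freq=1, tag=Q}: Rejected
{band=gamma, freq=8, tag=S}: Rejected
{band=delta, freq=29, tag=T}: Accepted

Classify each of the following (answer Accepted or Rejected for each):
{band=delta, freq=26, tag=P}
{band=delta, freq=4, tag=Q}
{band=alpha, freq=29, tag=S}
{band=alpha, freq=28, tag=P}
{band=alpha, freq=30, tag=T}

All 'Accepted' examples share one property — freq ≥ 21 — and every 'Rejected' example lacks it.
{band=delta, freq=26, tag=P} — freq = 26, hence Accepted. {band=delta, freq=4, tag=Q} — freq = 4, hence Rejected. {band=alpha, freq=29, tag=S} — freq = 29, hence Accepted. {band=alpha, freq=28, tag=P} — freq = 28, hence Accepted. {band=alpha, freq=30, tag=T} — freq = 30, hence Accepted.

Accepted, Rejected, Accepted, Accepted, Accepted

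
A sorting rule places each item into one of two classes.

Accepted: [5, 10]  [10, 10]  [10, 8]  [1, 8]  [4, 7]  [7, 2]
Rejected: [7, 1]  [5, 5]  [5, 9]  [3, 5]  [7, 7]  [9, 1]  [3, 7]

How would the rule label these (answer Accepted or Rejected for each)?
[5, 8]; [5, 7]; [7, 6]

Accepted, Rejected, Accepted

The simplest hypothesis consistent with all the labels is: product is even.
[5, 8]: 5·8 = 40 — matches, so Accepted.
[5, 7]: 5·7 = 35 — lacks this property, so Rejected.
[7, 6]: 7·6 = 42 — matches, so Accepted.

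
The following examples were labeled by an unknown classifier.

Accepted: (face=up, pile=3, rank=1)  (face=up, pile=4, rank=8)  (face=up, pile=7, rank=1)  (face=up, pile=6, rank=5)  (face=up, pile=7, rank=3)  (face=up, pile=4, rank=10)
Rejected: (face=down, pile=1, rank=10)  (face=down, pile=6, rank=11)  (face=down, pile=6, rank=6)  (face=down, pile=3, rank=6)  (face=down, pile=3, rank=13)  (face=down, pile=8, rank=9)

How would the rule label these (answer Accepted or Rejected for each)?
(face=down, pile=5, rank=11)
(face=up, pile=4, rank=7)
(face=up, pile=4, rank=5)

Rejected, Accepted, Accepted

Checking candidate rules against both groups, what survives is: face is up.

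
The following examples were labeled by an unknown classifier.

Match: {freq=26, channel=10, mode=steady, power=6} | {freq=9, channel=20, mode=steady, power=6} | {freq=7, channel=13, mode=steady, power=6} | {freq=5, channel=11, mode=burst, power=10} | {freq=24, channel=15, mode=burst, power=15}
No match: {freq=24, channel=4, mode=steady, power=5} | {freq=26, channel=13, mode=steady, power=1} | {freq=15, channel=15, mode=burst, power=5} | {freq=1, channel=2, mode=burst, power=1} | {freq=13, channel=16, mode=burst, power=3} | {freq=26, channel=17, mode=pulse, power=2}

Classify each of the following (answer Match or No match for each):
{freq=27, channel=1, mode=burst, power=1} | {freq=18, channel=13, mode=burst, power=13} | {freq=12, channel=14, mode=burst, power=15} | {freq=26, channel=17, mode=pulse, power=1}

No match, Match, Match, No match

The common property of the 'Match' items is: power ≥ 6. No 'No match' item has it.
{freq=27, channel=1, mode=burst, power=1}: No match (power = 1). {freq=18, channel=13, mode=burst, power=13}: Match (power = 13). {freq=12, channel=14, mode=burst, power=15}: Match (power = 15). {freq=26, channel=17, mode=pulse, power=1}: No match (power = 1).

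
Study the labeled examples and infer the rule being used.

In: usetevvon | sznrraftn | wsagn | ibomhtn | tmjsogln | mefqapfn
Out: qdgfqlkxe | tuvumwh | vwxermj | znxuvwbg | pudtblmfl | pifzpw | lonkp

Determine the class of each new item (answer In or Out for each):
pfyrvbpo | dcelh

Out, Out

All 'In' examples share one property — ends with 'n' — and every 'Out' example lacks it.
pfyrvbpo: ends with 'o' — does not fit, so Out.
dcelh: ends with 'h' — does not fit, so Out.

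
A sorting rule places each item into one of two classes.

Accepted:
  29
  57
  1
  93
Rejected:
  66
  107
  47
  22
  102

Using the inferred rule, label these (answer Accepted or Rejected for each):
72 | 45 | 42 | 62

Comparing the two groups points to one rule — ≡ 1 (mod 4).
72: 72 mod 4 = 0, doesn't match → Rejected.
45: 45 mod 4 = 1, passes → Accepted.
42: 42 mod 4 = 2, doesn't match → Rejected.
62: 62 mod 4 = 2, doesn't match → Rejected.

Rejected, Accepted, Rejected, Rejected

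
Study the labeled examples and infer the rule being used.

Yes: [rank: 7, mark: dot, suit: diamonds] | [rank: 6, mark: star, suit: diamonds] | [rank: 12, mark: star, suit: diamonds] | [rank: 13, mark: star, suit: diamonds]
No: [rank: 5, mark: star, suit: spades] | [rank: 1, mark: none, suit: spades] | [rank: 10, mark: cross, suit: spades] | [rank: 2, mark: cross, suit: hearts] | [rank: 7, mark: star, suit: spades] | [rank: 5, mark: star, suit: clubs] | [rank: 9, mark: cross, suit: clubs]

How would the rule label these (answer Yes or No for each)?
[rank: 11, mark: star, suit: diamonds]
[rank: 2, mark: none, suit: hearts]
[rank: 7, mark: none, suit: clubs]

The common property of the 'Yes' items is: suit is diamonds. No 'No' item has it.
[rank: 11, mark: star, suit: diamonds] — suit is diamonds, hence Yes. [rank: 2, mark: none, suit: hearts] — suit is hearts, hence No. [rank: 7, mark: none, suit: clubs] — suit is clubs, hence No.

Yes, No, No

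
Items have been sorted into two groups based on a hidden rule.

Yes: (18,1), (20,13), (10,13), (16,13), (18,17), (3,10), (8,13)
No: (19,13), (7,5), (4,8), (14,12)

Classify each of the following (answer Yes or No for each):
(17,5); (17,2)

'Yes' ⟺ sum is odd.
(17,5): 17+5 = 22, lacks this property → No. (17,2): 17+2 = 19, meets the rule → Yes.

No, Yes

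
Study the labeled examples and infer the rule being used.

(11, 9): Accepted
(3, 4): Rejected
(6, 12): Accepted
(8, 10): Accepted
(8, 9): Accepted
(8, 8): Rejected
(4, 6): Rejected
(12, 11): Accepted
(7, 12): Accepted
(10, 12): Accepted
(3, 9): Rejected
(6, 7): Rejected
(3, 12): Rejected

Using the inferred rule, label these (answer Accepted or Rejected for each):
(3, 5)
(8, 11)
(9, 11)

Rejected, Accepted, Accepted

The pattern is that an item is 'Accepted' exactly when: sum ≥ 17.
(3, 5): Rejected (3+5 = 8). (8, 11): Accepted (8+11 = 19). (9, 11): Accepted (9+11 = 20).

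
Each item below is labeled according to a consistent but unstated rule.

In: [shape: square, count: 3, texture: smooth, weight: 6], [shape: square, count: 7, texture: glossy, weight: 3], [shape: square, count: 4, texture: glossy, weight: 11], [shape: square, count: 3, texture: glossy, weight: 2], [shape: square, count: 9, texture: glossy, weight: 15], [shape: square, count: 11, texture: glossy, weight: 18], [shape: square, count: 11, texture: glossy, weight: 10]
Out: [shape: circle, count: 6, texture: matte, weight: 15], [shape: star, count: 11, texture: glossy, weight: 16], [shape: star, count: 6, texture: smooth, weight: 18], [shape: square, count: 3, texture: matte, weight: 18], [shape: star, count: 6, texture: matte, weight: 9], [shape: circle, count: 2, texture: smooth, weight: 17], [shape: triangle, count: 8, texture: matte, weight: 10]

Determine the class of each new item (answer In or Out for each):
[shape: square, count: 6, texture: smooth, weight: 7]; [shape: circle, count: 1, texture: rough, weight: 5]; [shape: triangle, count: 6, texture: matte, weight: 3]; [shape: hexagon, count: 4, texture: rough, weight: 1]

In, Out, Out, Out

'In' ⟺ shape is square AND texture is not matte.
[shape: square, count: 6, texture: smooth, weight: 7] — shape is square, texture is smooth, hence In. [shape: circle, count: 1, texture: rough, weight: 5] — shape is circle, texture is rough, hence Out. [shape: triangle, count: 6, texture: matte, weight: 3] — shape is triangle, texture is matte, hence Out. [shape: hexagon, count: 4, texture: rough, weight: 1] — shape is hexagon, texture is rough, hence Out.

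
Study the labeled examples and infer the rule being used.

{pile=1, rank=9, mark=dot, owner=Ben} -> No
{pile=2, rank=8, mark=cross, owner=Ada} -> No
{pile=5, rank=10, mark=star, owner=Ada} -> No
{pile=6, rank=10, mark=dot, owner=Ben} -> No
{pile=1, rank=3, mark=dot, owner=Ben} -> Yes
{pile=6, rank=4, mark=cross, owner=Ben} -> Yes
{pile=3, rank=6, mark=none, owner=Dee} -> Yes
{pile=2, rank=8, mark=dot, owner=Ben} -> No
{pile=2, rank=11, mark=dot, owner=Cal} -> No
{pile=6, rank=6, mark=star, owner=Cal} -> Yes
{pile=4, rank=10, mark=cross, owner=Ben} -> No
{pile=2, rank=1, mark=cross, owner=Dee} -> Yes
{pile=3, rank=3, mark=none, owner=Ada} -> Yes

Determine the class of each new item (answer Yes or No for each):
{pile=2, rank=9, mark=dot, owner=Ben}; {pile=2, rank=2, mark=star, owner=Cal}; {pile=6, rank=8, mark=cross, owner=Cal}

The distinguishing property — rank ≤ 6 — holds for all the 'Yes' cases and none of the 'No' cases.
{pile=2, rank=9, mark=dot, owner=Ben}: No (rank = 9).
{pile=2, rank=2, mark=star, owner=Cal}: Yes (rank = 2).
{pile=6, rank=8, mark=cross, owner=Cal}: No (rank = 8).

No, Yes, No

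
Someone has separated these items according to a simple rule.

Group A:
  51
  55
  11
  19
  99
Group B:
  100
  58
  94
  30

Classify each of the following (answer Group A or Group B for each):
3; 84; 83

'Group A' ⟺ odd.
3: 3 is odd, matches → Group A.
84: 84 is even, fails this test → Group B.
83: 83 is odd, matches → Group A.

Group A, Group B, Group A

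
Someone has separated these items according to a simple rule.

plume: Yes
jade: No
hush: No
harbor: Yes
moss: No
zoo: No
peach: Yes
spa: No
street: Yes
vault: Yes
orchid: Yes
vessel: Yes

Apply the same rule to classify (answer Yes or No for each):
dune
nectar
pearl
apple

No, Yes, Yes, Yes

The distinguishing property — length ≥ 5 — holds for all the 'Yes' cases and none of the 'No' cases.
dune: No (length 4).
nectar: Yes (length 6).
pearl: Yes (length 5).
apple: Yes (length 5).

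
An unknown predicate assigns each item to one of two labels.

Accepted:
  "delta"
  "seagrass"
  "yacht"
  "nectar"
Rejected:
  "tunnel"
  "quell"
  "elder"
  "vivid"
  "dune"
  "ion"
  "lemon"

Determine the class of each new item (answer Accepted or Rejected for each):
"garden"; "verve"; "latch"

Accepted, Rejected, Accepted

The pattern is that an item is 'Accepted' exactly when: contains 'a'.
"garden": has 'a', meets the rule → Accepted. "verve": no 'a', does not satisfy this → Rejected. "latch": has 'a', meets the rule → Accepted.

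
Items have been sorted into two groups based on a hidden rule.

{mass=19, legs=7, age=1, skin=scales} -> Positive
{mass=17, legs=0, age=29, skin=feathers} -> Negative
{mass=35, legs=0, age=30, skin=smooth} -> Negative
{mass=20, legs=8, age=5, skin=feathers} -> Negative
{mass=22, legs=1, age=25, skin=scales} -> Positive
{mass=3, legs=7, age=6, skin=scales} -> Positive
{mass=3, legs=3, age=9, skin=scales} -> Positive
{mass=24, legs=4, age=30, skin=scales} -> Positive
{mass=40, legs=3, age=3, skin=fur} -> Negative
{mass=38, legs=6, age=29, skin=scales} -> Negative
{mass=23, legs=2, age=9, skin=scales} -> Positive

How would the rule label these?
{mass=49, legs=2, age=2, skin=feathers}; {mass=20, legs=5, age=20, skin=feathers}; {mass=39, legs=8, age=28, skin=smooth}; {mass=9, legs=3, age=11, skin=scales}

A rule that fits every label: skin is scales AND mass ≤ 24 — true of each 'Positive' example, false of each 'Negative' one.
{mass=49, legs=2, age=2, skin=feathers} — skin is feathers, mass = 49, hence Negative. {mass=20, legs=5, age=20, skin=feathers} — skin is feathers, mass = 20, hence Negative. {mass=39, legs=8, age=28, skin=smooth} — skin is smooth, mass = 39, hence Negative. {mass=9, legs=3, age=11, skin=scales} — skin is scales, mass = 9, hence Positive.

Negative, Negative, Negative, Positive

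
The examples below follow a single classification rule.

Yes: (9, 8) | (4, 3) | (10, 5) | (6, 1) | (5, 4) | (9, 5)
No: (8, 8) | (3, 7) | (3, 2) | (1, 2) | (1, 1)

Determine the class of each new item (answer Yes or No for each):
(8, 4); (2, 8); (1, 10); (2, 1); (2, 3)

The common property of the 'Yes' items is: first > second AND sum ≥ 7. No 'No' item has it.
(8, 4): 8 > 4, 8+4 = 12, matches → Yes. (2, 8): 2 < 8, 2+8 = 10, doesn't match → No. (1, 10): 1 < 10, 1+10 = 11, doesn't match → No. (2, 1): 2 > 1, 2+1 = 3, doesn't match → No. (2, 3): 2 < 3, 2+3 = 5, doesn't match → No.

Yes, No, No, No, No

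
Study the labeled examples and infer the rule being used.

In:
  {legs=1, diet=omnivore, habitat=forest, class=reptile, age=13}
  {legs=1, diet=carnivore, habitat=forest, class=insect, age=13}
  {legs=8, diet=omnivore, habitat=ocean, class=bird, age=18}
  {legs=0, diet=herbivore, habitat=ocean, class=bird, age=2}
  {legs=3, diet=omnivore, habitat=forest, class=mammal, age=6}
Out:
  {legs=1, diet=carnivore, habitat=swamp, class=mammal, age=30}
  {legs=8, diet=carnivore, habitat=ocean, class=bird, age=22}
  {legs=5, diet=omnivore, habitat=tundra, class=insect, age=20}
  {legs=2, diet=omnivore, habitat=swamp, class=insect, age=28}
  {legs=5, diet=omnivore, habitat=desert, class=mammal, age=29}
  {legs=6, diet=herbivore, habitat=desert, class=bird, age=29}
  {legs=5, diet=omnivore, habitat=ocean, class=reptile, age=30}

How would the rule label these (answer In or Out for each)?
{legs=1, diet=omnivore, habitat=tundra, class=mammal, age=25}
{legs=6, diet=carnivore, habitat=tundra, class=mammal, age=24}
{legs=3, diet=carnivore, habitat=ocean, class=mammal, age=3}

Out, Out, In

The simplest hypothesis consistent with all the labels is: age ≤ 18.
{legs=1, diet=omnivore, habitat=tundra, class=mammal, age=25} — age = 25, hence Out. {legs=6, diet=carnivore, habitat=tundra, class=mammal, age=24} — age = 24, hence Out. {legs=3, diet=carnivore, habitat=ocean, class=mammal, age=3} — age = 3, hence In.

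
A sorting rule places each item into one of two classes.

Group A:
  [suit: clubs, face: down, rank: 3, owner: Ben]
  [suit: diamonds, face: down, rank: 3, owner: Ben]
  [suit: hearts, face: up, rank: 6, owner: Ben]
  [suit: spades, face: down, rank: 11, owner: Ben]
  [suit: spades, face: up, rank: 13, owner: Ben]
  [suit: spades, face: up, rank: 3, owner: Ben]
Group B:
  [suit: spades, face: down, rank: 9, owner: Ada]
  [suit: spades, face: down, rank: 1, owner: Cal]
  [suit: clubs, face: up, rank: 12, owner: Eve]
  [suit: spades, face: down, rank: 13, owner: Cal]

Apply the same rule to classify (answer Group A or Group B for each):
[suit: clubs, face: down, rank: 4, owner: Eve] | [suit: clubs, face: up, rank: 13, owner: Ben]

Group B, Group A

The pattern is that an item is 'Group A' exactly when: owner is Ben.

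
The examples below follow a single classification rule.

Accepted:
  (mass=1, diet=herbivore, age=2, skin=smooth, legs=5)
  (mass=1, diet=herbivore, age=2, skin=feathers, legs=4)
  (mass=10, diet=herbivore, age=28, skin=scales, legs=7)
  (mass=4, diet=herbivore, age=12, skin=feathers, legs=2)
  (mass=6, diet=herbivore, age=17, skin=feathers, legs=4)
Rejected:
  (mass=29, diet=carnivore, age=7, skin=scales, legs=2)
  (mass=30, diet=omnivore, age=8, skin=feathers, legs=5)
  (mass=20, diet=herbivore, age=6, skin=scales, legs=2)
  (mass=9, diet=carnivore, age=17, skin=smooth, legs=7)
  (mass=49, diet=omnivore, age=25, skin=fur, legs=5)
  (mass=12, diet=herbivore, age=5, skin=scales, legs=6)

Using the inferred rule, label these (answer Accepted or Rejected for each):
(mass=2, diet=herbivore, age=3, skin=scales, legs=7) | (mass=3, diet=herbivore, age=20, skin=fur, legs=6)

The classifier is using: diet is herbivore AND mass ≤ 10.
(mass=2, diet=herbivore, age=3, skin=scales, legs=7): diet is herbivore, mass = 2 — meets the rule, so Accepted.
(mass=3, diet=herbivore, age=20, skin=fur, legs=6): diet is herbivore, mass = 3 — meets the rule, so Accepted.

Accepted, Accepted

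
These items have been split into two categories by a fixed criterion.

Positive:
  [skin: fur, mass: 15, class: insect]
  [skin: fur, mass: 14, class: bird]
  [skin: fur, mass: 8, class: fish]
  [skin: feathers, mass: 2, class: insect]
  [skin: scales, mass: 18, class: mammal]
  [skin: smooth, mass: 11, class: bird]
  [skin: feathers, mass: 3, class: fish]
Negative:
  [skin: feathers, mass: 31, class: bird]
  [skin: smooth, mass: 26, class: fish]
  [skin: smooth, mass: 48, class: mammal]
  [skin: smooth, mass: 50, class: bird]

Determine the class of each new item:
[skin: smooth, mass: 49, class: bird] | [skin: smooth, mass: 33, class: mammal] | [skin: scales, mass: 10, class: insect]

The rule appears to be: mass ≤ 18.
[skin: smooth, mass: 49, class: bird]: mass = 49, does not pass → Negative. [skin: smooth, mass: 33, class: mammal]: mass = 33, does not pass → Negative. [skin: scales, mass: 10, class: insect]: mass = 10, has this property → Positive.

Negative, Negative, Positive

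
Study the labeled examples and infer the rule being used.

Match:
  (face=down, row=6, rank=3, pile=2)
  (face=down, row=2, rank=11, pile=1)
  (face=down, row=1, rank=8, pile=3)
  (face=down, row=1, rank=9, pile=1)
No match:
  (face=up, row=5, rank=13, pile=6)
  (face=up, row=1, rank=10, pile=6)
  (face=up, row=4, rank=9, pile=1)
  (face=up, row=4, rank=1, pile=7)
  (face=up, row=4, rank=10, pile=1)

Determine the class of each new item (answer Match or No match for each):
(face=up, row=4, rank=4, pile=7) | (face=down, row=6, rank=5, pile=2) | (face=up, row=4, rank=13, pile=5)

Looking at the examples, the only property every 'Match' case has and every 'No match' case lacks is: face is down.
(face=up, row=4, rank=4, pile=7): face is up — does not fit, so No match. (face=down, row=6, rank=5, pile=2): face is down — satisfies this, so Match. (face=up, row=4, rank=13, pile=5): face is up — does not fit, so No match.

No match, Match, No match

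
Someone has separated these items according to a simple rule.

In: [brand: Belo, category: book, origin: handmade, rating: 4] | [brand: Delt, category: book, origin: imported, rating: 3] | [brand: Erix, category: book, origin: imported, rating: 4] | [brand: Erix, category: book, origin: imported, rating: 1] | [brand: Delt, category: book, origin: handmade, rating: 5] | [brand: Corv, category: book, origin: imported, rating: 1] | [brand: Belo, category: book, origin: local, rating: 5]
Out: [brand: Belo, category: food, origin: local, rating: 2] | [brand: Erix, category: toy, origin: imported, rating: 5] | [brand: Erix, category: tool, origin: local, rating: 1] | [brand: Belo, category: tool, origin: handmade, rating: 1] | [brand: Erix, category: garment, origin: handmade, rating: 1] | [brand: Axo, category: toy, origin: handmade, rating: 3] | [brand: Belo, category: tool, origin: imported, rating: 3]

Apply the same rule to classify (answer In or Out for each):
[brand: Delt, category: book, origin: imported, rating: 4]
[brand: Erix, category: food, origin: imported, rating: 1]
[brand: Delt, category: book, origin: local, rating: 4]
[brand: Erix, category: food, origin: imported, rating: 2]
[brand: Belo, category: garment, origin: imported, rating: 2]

The classifier is using: category is book.

In, Out, In, Out, Out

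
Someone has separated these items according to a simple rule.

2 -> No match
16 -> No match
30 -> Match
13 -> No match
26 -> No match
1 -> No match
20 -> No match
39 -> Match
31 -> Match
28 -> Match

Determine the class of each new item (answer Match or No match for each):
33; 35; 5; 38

Match, Match, No match, Match

Rule: at least 28. This holds for each 'Match' example and fails for each 'No match' one.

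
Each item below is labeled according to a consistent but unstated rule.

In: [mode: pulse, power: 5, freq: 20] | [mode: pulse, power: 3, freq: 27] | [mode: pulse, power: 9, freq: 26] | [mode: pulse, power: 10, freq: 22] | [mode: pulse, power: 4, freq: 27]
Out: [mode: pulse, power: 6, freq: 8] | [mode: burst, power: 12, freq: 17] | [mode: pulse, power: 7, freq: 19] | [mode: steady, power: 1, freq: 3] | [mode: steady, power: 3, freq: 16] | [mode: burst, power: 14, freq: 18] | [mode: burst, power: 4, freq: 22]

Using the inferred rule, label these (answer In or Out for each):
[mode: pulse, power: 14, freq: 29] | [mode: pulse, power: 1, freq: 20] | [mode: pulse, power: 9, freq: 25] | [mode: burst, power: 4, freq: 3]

Rule: mode is pulse AND freq ≥ 20. This holds for each 'In' example and fails for each 'Out' one.
[mode: pulse, power: 14, freq: 29]: mode is pulse, freq = 29 — qualifies, so In. [mode: pulse, power: 1, freq: 20]: mode is pulse, freq = 20 — qualifies, so In. [mode: pulse, power: 9, freq: 25]: mode is pulse, freq = 25 — qualifies, so In. [mode: burst, power: 4, freq: 3]: mode is burst, freq = 3 — doesn't qualify, so Out.

In, In, In, Out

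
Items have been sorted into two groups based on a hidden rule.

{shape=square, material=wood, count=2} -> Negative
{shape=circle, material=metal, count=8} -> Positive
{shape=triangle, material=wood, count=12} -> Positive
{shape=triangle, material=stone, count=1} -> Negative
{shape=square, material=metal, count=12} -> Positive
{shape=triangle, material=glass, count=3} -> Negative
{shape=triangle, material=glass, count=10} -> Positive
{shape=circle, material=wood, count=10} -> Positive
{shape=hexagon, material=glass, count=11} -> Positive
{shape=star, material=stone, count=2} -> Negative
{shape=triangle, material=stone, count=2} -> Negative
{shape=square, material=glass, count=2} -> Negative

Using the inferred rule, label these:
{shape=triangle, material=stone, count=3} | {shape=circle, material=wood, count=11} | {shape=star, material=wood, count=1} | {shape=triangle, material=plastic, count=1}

Negative, Positive, Negative, Negative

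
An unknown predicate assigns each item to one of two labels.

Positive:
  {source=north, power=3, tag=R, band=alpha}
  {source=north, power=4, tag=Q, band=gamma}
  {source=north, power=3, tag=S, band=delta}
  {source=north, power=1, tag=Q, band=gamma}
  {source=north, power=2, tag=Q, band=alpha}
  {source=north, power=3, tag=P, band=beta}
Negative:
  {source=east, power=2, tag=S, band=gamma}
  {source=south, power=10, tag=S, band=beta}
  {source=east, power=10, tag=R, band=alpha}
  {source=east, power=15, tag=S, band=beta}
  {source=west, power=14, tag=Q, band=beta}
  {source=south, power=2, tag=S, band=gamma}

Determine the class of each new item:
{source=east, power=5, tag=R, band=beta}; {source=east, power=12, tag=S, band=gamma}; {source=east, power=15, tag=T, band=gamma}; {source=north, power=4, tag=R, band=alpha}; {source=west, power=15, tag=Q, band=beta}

Negative, Negative, Negative, Positive, Negative

The simplest hypothesis consistent with all the labels is: source is north.
{source=east, power=5, tag=R, band=beta}: Negative (source is east). {source=east, power=12, tag=S, band=gamma}: Negative (source is east). {source=east, power=15, tag=T, band=gamma}: Negative (source is east). {source=north, power=4, tag=R, band=alpha}: Positive (source is north). {source=west, power=15, tag=Q, band=beta}: Negative (source is west).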